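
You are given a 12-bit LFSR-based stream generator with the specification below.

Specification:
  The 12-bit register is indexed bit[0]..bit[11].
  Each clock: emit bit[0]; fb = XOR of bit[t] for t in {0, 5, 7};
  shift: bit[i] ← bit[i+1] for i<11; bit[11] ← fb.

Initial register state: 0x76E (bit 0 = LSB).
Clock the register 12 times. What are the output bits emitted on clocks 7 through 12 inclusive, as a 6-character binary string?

101110

reg_0 = 0x76E
clock 1: out=0, reg = 0xBB7
clock 2: out=1, reg = 0xDDB
clock 3: out=1, reg = 0x6ED
clock 4: out=1, reg = 0xB76
clock 5: out=0, reg = 0xDBB
clock 6: out=1, reg = 0xEDD
clock 7: out=1, reg = 0x76E
clock 8: out=0, reg = 0xBB7
clock 9: out=1, reg = 0xDDB
clock 10: out=1, reg = 0x6ED
clock 11: out=1, reg = 0xB76
clock 12: out=0, reg = 0xDBB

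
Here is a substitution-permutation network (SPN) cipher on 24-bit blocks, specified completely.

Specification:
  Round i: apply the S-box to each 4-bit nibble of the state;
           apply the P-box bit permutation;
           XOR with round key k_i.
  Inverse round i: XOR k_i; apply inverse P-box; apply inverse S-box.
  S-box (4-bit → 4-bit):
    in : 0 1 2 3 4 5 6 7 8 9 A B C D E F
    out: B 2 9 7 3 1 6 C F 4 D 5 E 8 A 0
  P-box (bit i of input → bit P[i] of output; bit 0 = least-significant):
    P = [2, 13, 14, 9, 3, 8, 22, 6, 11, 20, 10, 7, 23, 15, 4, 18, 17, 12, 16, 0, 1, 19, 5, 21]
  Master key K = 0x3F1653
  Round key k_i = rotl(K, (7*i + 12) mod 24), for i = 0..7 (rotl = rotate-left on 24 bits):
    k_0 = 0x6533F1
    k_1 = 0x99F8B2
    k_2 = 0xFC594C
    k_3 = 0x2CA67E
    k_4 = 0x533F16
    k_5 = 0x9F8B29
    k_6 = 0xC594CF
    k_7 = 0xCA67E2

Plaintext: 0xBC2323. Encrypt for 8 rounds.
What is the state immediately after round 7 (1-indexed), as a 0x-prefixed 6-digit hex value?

s_0 = plaintext = 0xBC2323
s_1 = Round(s_0, k_0) = 0xF04F9E
s_2 = Round(s_1, k_1) = 0x5B4AB3
s_3 = Round(s_2, k_2) = 0x3FB5C2
s_4 = Round(s_3, k_3) = 0xE4AD08
s_5 = Round(s_4, k_4) = 0xFD4CCA
s_6 = Round(s_5, k_5) = 0x4F4CEC
s_7 = Round(s_6, k_6) = 0x5D730D
s_8 = Round(s_7, k_7) = 0xDE68B9

0x5D730D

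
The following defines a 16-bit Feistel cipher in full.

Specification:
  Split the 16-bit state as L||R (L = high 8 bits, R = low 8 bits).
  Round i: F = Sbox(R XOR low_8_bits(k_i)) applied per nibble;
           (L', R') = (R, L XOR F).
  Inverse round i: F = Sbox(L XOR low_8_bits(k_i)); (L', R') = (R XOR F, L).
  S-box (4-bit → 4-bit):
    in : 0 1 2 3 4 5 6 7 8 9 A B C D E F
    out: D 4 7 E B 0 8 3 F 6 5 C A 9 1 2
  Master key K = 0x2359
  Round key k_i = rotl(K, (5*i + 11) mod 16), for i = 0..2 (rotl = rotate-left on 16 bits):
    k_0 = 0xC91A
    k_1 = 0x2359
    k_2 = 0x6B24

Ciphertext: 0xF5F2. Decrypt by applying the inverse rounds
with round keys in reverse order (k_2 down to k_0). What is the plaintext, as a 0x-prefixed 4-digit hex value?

0xBF17

s_0 = ciphertext = 0xF5F2
s_1 = InvRound(s_0, k_2) = 0x66F5
s_2 = InvRound(s_1, k_1) = 0x1766
s_3 = InvRound(s_2, k_0) = 0xBF17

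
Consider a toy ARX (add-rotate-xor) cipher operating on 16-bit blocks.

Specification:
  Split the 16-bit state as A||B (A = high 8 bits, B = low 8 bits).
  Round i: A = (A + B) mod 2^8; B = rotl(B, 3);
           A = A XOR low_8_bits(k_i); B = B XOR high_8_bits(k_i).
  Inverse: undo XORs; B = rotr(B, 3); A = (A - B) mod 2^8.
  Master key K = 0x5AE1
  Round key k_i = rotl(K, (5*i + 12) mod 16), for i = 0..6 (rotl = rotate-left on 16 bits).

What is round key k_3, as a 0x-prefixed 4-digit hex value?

0x0AD7

K = 0x5AE1
k_0 = rotl(K, (5*0+12) mod 16) = rotl(K, 12) = 0x15AE
k_1 = rotl(K, (5*1+12) mod 16) = rotl(K, 1) = 0xB5C2
k_2 = rotl(K, (5*2+12) mod 16) = rotl(K, 6) = 0xB856
k_3 = rotl(K, (5*3+12) mod 16) = rotl(K, 11) = 0x0AD7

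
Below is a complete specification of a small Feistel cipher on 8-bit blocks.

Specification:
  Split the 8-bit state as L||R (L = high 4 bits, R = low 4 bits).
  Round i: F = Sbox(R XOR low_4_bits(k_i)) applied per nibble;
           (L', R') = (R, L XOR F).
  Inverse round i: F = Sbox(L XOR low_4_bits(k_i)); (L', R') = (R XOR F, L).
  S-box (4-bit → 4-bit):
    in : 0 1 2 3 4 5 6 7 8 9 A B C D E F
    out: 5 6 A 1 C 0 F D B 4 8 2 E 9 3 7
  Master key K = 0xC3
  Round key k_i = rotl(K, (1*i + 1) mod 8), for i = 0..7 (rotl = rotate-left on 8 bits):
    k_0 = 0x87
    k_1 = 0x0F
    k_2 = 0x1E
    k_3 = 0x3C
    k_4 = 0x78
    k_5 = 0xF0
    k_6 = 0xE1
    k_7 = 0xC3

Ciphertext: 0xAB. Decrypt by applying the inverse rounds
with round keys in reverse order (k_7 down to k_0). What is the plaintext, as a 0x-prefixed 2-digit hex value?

0xA6

s_0 = ciphertext = 0xAB
s_1 = InvRound(s_0, k_7) = 0xFA
s_2 = InvRound(s_1, k_6) = 0x9F
s_3 = InvRound(s_2, k_5) = 0xB9
s_4 = InvRound(s_3, k_4) = 0x8B
s_5 = InvRound(s_4, k_3) = 0x78
s_6 = InvRound(s_5, k_2) = 0xC7
s_7 = InvRound(s_6, k_1) = 0x6C
s_8 = InvRound(s_7, k_0) = 0xA6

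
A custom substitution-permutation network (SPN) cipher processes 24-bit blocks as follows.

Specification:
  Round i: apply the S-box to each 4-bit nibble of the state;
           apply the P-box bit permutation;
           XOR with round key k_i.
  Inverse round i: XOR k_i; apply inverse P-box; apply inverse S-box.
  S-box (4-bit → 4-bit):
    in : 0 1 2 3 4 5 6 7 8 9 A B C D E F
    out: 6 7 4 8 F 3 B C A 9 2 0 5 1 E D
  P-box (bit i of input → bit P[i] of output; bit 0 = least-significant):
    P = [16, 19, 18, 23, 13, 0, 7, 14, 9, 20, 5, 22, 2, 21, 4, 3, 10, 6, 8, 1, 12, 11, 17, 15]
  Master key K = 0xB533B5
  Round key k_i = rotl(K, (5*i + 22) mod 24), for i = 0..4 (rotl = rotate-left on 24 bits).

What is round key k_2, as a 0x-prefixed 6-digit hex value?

0x33B5B5

K = 0xB533B5
k_0 = rotl(K, (5*0+22) mod 24) = rotl(K, 22) = 0x6D4CED
k_1 = rotl(K, (5*1+22) mod 24) = rotl(K, 3) = 0xA99DAD
k_2 = rotl(K, (5*2+22) mod 24) = rotl(K, 8) = 0x33B5B5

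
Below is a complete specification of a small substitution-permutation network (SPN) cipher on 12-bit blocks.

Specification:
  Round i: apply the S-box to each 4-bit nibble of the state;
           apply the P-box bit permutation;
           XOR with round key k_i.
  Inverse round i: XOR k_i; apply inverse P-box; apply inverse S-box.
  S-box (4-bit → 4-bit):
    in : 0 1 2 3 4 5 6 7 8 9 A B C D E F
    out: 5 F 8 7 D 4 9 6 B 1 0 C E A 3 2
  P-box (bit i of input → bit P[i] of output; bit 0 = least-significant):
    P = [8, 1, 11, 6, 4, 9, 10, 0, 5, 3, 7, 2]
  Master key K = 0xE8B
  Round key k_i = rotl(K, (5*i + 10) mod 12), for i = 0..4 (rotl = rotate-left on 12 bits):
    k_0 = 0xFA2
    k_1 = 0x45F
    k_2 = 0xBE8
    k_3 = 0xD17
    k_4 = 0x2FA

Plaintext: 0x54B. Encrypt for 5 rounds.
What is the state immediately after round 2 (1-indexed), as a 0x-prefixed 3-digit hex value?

s_0 = plaintext = 0x54B
s_1 = Round(s_0, k_0) = 0x373
s_2 = Round(s_1, k_1) = 0xBF5
s_3 = Round(s_2, k_2) = 0x16C
s_4 = Round(s_3, k_3) = 0x5E8
s_5 = Round(s_4, k_4) = 0x128

0xBF5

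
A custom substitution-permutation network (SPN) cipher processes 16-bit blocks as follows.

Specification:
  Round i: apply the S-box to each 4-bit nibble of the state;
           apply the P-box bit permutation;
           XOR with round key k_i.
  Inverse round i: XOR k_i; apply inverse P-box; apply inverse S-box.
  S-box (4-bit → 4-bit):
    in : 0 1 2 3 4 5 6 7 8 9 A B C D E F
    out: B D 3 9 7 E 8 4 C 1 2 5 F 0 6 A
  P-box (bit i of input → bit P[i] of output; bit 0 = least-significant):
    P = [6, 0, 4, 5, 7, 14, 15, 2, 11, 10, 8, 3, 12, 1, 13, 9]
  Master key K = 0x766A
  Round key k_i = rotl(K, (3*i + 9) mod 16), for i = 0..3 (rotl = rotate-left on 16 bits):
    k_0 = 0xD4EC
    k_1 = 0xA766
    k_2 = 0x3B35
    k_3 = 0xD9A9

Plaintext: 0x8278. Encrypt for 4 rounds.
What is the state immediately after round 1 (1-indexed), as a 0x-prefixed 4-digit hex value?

s_0 = plaintext = 0x8278
s_1 = Round(s_0, k_0) = 0x7ADC
s_2 = Round(s_1, k_1) = 0x8317
s_3 = Round(s_2, k_2) = 0x91A9
s_4 = Round(s_3, k_3) = 0x80E1

0x7ADC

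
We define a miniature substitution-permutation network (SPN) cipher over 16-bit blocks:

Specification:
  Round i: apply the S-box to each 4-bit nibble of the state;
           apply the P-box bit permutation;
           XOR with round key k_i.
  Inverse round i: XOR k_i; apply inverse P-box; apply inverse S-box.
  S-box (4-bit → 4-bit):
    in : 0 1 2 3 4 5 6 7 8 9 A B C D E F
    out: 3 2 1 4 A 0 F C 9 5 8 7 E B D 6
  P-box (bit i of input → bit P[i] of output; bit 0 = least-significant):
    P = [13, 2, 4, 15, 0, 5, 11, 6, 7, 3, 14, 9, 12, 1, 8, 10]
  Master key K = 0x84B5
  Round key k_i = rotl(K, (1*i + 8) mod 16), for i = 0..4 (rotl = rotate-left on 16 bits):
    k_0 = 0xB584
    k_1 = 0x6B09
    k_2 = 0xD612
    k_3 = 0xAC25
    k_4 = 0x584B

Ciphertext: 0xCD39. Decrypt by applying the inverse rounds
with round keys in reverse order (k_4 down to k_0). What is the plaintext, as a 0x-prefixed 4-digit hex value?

0x7569

s_0 = ciphertext = 0xCD39
s_1 = InvRound(s_0, k_4) = 0x6547
s_2 = InvRound(s_1, k_3) = 0xF3CA
s_3 = InvRound(s_2, k_2) = 0x70A9
s_4 = InvRound(s_3, k_1) = 0x98F5
s_5 = InvRound(s_4, k_0) = 0x7569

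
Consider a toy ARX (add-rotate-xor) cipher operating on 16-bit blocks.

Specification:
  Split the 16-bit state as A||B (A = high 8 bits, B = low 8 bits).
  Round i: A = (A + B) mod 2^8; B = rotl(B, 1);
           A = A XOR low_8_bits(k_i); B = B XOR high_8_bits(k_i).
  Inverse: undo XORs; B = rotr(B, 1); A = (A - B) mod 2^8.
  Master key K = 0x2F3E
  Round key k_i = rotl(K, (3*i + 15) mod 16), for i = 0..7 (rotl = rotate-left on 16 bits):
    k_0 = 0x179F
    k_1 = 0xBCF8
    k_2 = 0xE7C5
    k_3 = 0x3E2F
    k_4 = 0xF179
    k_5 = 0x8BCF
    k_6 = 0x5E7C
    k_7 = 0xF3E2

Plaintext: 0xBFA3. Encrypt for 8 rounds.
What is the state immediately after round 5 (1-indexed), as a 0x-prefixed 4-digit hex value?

0x24F2

s_0 = plaintext = 0xBFA3
s_1 = Round(s_0, k_0) = 0xFD50
s_2 = Round(s_1, k_1) = 0xB51C
s_3 = Round(s_2, k_2) = 0x14DF
s_4 = Round(s_3, k_3) = 0xDC81
s_5 = Round(s_4, k_4) = 0x24F2
s_6 = Round(s_5, k_5) = 0xD96E
s_7 = Round(s_6, k_6) = 0x3B82
s_8 = Round(s_7, k_7) = 0x5FF6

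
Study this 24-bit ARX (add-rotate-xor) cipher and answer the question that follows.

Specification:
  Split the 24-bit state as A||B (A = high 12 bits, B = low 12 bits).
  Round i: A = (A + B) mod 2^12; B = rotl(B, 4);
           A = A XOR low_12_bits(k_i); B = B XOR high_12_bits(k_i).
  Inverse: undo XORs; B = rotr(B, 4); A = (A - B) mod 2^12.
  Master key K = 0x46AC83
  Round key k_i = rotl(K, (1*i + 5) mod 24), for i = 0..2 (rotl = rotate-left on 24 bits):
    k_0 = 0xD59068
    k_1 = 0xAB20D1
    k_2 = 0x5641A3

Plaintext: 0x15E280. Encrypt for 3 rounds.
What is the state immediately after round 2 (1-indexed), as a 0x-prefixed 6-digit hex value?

s_0 = plaintext = 0x15E280
s_1 = Round(s_0, k_0) = 0x3B655B
s_2 = Round(s_1, k_1) = 0x9C0F07
s_3 = Round(s_2, k_2) = 0x96451B

0x9C0F07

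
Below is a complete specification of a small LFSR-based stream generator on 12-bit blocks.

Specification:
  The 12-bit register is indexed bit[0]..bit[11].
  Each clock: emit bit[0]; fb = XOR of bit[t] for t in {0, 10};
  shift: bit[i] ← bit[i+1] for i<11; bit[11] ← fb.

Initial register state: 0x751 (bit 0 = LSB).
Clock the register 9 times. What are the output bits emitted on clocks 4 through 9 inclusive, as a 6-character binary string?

010101

reg_0 = 0x751
clock 1: out=1, reg = 0x3A8
clock 2: out=0, reg = 0x1D4
clock 3: out=0, reg = 0x0EA
clock 4: out=0, reg = 0x075
clock 5: out=1, reg = 0x83A
clock 6: out=0, reg = 0x41D
clock 7: out=1, reg = 0x20E
clock 8: out=0, reg = 0x107
clock 9: out=1, reg = 0x883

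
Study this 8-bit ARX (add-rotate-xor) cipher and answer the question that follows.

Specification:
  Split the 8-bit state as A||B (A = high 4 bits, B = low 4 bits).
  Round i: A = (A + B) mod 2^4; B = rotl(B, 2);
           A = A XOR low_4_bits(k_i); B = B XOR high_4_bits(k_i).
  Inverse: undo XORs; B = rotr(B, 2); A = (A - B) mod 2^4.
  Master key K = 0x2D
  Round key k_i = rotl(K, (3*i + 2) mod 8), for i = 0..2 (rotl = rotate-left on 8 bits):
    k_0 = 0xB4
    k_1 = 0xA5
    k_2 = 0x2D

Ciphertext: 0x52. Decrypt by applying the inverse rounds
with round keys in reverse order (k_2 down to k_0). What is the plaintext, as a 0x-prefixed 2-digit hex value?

s_0 = ciphertext = 0x52
s_1 = InvRound(s_0, k_2) = 0x80
s_2 = InvRound(s_1, k_1) = 0x3A
s_3 = InvRound(s_2, k_0) = 0x34

0x34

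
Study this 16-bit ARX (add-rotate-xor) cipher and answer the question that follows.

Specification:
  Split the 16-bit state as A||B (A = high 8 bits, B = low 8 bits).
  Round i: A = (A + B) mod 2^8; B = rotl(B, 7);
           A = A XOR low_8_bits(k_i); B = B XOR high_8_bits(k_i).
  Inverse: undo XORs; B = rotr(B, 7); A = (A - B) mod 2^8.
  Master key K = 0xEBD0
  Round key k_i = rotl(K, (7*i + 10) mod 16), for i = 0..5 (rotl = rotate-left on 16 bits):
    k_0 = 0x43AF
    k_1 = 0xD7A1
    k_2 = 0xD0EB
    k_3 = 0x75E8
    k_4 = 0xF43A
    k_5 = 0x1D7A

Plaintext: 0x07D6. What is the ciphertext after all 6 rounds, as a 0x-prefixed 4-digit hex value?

s_0 = plaintext = 0x07D6
s_1 = Round(s_0, k_0) = 0x7228
s_2 = Round(s_1, k_1) = 0x3BC3
s_3 = Round(s_2, k_2) = 0x1531
s_4 = Round(s_3, k_3) = 0xAEED
s_5 = Round(s_4, k_4) = 0xA102
s_6 = Round(s_5, k_5) = 0xD91C

0xD91C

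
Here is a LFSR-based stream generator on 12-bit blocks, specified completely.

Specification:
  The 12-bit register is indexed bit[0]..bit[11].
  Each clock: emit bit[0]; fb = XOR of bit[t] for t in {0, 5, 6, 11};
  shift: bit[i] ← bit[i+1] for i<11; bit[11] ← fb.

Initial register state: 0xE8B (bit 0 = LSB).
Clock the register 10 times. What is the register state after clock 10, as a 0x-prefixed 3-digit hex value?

reg_0 = 0xE8B
clock 1: out=1, reg = 0x745
clock 2: out=1, reg = 0x3A2
clock 3: out=0, reg = 0x9D1
clock 4: out=1, reg = 0xCE8
clock 5: out=0, reg = 0xE74
clock 6: out=0, reg = 0xF3A
clock 7: out=0, reg = 0x79D
clock 8: out=1, reg = 0xBCE
clock 9: out=0, reg = 0x5E7
clock 10: out=1, reg = 0xAF3

0xAF3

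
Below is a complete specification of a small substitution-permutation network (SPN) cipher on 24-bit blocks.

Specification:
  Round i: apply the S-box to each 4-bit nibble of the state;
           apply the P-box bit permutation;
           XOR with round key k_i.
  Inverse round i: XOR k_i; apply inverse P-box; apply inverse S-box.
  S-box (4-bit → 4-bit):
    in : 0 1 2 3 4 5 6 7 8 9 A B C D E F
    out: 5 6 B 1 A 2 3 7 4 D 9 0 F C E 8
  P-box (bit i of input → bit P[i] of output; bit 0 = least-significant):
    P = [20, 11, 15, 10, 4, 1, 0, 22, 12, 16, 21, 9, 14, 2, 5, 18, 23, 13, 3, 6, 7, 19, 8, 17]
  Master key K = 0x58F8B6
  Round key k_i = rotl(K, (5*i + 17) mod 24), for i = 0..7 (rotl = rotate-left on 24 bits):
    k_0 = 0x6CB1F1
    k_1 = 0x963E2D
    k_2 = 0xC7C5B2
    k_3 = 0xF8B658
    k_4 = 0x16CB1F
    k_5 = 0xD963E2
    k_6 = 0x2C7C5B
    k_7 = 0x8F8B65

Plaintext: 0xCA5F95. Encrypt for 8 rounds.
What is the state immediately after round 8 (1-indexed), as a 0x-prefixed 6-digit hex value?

0x84F6CD

s_0 = plaintext = 0xCA5F95
s_1 = Round(s_0, k_0) = 0xA6BA24
s_2 = Round(s_1, k_1) = 0x5400BF
s_3 = Round(s_2, k_2) = 0xEFB1D2
s_4 = Round(s_3, k_3) = 0x83BB19
s_5 = Round(s_4, k_4) = 0x864E1C
s_6 = Round(s_5, k_5) = 0x6CCCE5
s_7 = Round(s_6, k_6) = 0xC106B4
s_8 = Round(s_7, k_7) = 0x84F6CD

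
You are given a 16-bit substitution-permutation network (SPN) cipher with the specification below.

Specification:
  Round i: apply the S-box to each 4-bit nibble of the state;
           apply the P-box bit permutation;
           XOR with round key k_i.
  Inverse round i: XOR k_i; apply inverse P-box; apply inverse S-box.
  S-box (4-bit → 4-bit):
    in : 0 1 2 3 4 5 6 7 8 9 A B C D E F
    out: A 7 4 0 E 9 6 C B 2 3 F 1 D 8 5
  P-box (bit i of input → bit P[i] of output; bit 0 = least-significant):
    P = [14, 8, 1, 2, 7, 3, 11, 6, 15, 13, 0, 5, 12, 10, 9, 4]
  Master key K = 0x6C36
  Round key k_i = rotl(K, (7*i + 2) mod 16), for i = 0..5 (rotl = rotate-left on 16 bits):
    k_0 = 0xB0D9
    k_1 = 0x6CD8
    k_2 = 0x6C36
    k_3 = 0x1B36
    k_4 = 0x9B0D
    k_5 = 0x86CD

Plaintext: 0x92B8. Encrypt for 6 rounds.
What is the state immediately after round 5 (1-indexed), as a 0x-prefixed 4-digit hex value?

0x7979

s_0 = plaintext = 0x92B8
s_1 = Round(s_0, k_0) = 0xFD14
s_2 = Round(s_1, k_1) = 0xF777
s_3 = Round(s_2, k_2) = 0x7651
s_4 = Round(s_3, k_3) = 0x78E5
s_5 = Round(s_4, k_4) = 0x7979
s_6 = Round(s_5, k_5) = 0xAD9D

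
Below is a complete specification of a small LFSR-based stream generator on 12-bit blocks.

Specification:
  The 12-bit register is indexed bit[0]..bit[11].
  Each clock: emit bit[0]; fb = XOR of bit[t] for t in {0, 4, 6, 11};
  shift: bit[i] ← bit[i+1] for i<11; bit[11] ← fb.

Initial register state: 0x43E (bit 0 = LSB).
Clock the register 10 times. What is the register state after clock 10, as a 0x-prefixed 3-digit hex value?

reg_0 = 0x43E
clock 1: out=0, reg = 0xA1F
clock 2: out=1, reg = 0xD0F
clock 3: out=1, reg = 0x687
clock 4: out=1, reg = 0xB43
clock 5: out=1, reg = 0xDA1
clock 6: out=1, reg = 0x6D0
clock 7: out=0, reg = 0x368
clock 8: out=0, reg = 0x9B4
clock 9: out=0, reg = 0x4DA
clock 10: out=0, reg = 0x26D

0x26D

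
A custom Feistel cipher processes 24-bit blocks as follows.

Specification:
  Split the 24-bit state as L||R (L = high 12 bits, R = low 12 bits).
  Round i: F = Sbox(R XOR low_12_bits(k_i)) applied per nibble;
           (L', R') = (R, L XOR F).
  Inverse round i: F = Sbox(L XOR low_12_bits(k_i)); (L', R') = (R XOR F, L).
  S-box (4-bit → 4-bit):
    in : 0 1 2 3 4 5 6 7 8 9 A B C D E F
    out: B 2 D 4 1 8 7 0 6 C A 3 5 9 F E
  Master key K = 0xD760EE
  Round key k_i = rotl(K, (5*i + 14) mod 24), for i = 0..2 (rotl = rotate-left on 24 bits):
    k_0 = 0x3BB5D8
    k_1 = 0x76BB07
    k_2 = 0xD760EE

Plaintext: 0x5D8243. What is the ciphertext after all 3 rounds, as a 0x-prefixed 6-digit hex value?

0xD66C7D

s_0 = plaintext = 0x5D8243
s_1 = Round(s_0, k_0) = 0x24351B
s_2 = Round(s_1, k_1) = 0x51BD66
s_3 = Round(s_2, k_2) = 0xD66C7D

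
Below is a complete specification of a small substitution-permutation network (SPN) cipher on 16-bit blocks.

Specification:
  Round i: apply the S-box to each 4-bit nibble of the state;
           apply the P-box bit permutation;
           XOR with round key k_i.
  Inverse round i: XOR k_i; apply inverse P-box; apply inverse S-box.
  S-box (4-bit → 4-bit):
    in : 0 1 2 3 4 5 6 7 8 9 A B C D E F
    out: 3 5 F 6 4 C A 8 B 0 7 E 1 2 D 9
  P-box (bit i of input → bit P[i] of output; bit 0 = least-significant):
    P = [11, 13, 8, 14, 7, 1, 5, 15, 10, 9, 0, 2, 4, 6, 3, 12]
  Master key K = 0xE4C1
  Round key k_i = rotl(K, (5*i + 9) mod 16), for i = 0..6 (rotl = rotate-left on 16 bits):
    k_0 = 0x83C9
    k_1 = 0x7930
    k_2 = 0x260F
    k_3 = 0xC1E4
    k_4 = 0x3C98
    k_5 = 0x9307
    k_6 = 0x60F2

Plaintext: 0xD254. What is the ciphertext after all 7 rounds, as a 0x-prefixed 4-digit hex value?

0x19A7

s_0 = plaintext = 0xD254
s_1 = Round(s_0, k_0) = 0x04AC
s_2 = Round(s_1, k_1) = 0x71C3
s_3 = Round(s_2, k_2) = 0x138E
s_4 = Round(s_3, k_3) = 0x0A7F
s_5 = Round(s_4, k_4) = 0xF2C9
s_6 = Round(s_5, k_5) = 0x8592
s_7 = Round(s_6, k_6) = 0x19A7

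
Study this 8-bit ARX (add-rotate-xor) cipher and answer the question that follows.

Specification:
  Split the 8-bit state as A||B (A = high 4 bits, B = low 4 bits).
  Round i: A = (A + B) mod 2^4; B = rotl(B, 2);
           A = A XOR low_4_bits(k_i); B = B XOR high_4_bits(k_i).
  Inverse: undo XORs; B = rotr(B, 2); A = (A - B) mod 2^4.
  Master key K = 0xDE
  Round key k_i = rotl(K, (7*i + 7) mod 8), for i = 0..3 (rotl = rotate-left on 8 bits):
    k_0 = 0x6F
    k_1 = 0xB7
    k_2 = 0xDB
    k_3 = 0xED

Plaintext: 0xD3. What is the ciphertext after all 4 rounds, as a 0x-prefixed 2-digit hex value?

s_0 = plaintext = 0xD3
s_1 = Round(s_0, k_0) = 0xFA
s_2 = Round(s_1, k_1) = 0xE1
s_3 = Round(s_2, k_2) = 0x49
s_4 = Round(s_3, k_3) = 0x08

0x08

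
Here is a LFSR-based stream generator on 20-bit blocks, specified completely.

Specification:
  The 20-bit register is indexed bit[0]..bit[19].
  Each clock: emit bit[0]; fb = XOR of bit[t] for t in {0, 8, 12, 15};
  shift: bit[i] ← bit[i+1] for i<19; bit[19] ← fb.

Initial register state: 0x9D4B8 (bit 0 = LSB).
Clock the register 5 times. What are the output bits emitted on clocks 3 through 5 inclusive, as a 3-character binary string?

reg_0 = 0x9D4B8
clock 1: out=0, reg = 0x4EA5C
clock 2: out=0, reg = 0xA752E
clock 3: out=0, reg = 0x53A97
clock 4: out=1, reg = 0x29D4B
clock 5: out=1, reg = 0x14EA5

011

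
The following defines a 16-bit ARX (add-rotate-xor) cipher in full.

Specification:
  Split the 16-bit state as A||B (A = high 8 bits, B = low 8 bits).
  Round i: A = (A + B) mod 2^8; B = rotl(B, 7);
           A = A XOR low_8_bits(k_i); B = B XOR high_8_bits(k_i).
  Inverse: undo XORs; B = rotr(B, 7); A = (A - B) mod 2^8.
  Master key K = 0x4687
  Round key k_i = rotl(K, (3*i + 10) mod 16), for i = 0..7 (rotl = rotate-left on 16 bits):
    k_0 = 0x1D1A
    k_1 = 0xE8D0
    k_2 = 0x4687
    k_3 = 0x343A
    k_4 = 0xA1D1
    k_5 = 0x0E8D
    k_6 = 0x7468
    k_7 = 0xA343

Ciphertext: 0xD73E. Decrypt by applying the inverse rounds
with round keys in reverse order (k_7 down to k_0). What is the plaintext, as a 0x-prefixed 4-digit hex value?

s_0 = ciphertext = 0xD73E
s_1 = InvRound(s_0, k_7) = 0x593B
s_2 = InvRound(s_1, k_6) = 0x939E
s_3 = InvRound(s_2, k_5) = 0xFD21
s_4 = InvRound(s_3, k_4) = 0x2B01
s_5 = InvRound(s_4, k_3) = 0xA76A
s_6 = InvRound(s_5, k_2) = 0xC858
s_7 = InvRound(s_6, k_1) = 0xB761
s_8 = InvRound(s_7, k_0) = 0xB5F8

0xB5F8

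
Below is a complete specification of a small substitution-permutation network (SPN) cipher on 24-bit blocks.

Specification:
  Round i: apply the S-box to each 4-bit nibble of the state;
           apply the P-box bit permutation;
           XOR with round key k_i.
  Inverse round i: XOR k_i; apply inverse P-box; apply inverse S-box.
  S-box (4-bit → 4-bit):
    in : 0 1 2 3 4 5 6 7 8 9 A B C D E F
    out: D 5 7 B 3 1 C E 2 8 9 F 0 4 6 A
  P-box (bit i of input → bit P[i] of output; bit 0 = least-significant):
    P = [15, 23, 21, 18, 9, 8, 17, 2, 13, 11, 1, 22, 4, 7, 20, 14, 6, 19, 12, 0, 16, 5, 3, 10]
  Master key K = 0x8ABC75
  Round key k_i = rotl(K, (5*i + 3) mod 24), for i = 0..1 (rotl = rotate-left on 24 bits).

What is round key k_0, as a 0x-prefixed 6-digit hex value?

K = 0x8ABC75
k_0 = rotl(K, (5*0+3) mod 24) = rotl(K, 3) = 0x55E3AC

0x55E3AC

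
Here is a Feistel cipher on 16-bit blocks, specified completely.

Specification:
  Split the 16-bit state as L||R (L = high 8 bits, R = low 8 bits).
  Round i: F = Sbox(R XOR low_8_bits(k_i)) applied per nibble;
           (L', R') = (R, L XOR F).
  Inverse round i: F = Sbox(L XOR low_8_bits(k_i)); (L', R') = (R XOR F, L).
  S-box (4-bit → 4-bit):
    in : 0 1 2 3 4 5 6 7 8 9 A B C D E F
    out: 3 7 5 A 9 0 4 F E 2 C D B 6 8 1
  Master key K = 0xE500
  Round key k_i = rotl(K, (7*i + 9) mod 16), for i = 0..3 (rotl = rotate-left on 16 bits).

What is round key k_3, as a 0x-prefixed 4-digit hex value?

0x3940

K = 0xE500
k_0 = rotl(K, (7*0+9) mod 16) = rotl(K, 9) = 0x01CA
k_1 = rotl(K, (7*1+9) mod 16) = rotl(K, 0) = 0xE500
k_2 = rotl(K, (7*2+9) mod 16) = rotl(K, 7) = 0x8072
k_3 = rotl(K, (7*3+9) mod 16) = rotl(K, 14) = 0x3940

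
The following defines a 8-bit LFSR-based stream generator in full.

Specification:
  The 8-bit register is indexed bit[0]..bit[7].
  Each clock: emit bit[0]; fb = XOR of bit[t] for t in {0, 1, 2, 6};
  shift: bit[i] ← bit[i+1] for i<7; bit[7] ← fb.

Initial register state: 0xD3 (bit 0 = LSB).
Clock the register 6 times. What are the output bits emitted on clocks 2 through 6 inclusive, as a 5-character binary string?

10010

reg_0 = 0xD3
clock 1: out=1, reg = 0xE9
clock 2: out=1, reg = 0x74
clock 3: out=0, reg = 0x3A
clock 4: out=0, reg = 0x9D
clock 5: out=1, reg = 0x4E
clock 6: out=0, reg = 0xA7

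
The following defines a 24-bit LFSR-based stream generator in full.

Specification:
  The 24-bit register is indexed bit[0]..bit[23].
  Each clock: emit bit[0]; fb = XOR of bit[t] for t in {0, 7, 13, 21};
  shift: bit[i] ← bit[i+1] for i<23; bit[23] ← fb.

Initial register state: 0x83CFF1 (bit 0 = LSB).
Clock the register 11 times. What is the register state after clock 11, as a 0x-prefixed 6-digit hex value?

reg_0 = 0x83CFF1
clock 1: out=1, reg = 0x41E7F8
clock 2: out=0, reg = 0x20F3FC
clock 3: out=0, reg = 0x9079FE
clock 4: out=0, reg = 0x483CFF
clock 5: out=1, reg = 0xA41E7F
clock 6: out=1, reg = 0x520F3F
clock 7: out=1, reg = 0xA9079F
clock 8: out=1, reg = 0xD483CF
clock 9: out=1, reg = 0x6A41E7
clock 10: out=1, reg = 0xB520F3
clock 11: out=1, reg = 0x5A9079

0x5A9079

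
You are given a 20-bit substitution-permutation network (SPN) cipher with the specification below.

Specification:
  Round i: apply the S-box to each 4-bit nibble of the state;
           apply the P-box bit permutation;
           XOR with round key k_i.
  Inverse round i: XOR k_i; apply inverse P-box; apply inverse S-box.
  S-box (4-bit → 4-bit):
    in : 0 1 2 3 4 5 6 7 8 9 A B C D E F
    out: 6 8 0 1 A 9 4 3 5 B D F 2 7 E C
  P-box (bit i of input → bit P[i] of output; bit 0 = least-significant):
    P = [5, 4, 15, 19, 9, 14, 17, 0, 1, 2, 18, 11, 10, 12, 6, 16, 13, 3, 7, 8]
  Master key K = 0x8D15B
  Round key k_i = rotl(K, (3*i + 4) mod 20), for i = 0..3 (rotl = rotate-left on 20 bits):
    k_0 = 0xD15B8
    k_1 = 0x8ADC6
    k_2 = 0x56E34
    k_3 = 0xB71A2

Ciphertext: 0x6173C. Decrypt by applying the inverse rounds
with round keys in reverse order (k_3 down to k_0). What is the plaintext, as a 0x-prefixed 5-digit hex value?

s_0 = ciphertext = 0x6173C
s_1 = InvRound(s_0, k_3) = 0xD5D74
s_2 = InvRound(s_1, k_2) = 0x50231
s_3 = InvRound(s_2, k_1) = 0xAAB5B
s_4 = InvRound(s_3, k_0) = 0x8BAA8

0x8BAA8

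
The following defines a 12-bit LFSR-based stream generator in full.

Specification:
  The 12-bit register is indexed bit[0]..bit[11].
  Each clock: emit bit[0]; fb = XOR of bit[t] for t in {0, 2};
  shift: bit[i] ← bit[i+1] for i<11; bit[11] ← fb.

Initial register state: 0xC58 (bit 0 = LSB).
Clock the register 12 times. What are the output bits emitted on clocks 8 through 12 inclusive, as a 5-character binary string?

00011

reg_0 = 0xC58
clock 1: out=0, reg = 0x62C
clock 2: out=0, reg = 0xB16
clock 3: out=0, reg = 0xD8B
clock 4: out=1, reg = 0xEC5
clock 5: out=1, reg = 0x762
clock 6: out=0, reg = 0x3B1
clock 7: out=1, reg = 0x9D8
clock 8: out=0, reg = 0x4EC
clock 9: out=0, reg = 0xA76
clock 10: out=0, reg = 0xD3B
clock 11: out=1, reg = 0xE9D
clock 12: out=1, reg = 0x74E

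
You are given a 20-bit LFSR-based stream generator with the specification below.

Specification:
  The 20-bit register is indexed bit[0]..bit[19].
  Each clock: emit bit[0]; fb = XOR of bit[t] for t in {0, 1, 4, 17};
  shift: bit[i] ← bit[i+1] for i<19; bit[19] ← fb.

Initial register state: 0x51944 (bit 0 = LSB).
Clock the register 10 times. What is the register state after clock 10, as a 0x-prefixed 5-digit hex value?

0xFC146

reg_0 = 0x51944
clock 1: out=0, reg = 0x28CA2
clock 2: out=0, reg = 0x14651
clock 3: out=1, reg = 0x0A328
clock 4: out=0, reg = 0x05194
clock 5: out=0, reg = 0x828CA
clock 6: out=0, reg = 0xC1465
clock 7: out=1, reg = 0xE0A32
clock 8: out=0, reg = 0xF0519
clock 9: out=1, reg = 0xF828C
clock 10: out=0, reg = 0xFC146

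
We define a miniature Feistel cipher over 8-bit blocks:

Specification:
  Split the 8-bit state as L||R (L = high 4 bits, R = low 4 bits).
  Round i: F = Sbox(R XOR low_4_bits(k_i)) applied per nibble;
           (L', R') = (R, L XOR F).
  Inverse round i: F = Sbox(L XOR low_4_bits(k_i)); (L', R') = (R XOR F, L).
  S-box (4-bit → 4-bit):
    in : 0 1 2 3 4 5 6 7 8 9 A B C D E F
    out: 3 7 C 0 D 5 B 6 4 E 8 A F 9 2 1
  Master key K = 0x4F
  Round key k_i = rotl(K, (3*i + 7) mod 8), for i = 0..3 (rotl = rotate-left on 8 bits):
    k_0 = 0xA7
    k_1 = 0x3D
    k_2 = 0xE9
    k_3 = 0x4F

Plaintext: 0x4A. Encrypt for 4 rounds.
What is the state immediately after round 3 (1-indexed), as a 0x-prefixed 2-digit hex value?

s_0 = plaintext = 0x4A
s_1 = Round(s_0, k_0) = 0xAD
s_2 = Round(s_1, k_1) = 0xD9
s_3 = Round(s_2, k_2) = 0x9E
s_4 = Round(s_3, k_3) = 0xEE

0x9E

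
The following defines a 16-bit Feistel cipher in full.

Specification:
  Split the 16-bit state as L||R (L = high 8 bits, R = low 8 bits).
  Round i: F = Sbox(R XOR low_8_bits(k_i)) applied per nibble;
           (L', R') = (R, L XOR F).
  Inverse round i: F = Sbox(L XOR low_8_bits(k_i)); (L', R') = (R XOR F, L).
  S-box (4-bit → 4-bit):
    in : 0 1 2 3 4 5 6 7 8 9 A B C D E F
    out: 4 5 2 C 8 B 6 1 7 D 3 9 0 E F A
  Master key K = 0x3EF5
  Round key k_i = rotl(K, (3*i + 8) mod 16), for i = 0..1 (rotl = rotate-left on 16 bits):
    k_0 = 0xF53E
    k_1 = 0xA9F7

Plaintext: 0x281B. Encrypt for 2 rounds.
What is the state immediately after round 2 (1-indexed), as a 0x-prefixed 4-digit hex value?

s_0 = plaintext = 0x281B
s_1 = Round(s_0, k_0) = 0x1B03
s_2 = Round(s_1, k_1) = 0x03B3

0x03B3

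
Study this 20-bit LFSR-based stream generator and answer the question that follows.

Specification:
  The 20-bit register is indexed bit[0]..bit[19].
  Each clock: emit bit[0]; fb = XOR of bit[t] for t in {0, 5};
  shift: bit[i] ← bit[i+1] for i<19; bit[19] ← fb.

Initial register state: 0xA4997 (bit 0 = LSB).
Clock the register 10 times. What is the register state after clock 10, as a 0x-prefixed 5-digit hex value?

0xF6E92

reg_0 = 0xA4997
clock 1: out=1, reg = 0xD24CB
clock 2: out=1, reg = 0xE9265
clock 3: out=1, reg = 0x74932
clock 4: out=0, reg = 0xBA499
clock 5: out=1, reg = 0xDD24C
clock 6: out=0, reg = 0x6E926
clock 7: out=0, reg = 0xB7493
clock 8: out=1, reg = 0xDBA49
clock 9: out=1, reg = 0xEDD24
clock 10: out=0, reg = 0xF6E92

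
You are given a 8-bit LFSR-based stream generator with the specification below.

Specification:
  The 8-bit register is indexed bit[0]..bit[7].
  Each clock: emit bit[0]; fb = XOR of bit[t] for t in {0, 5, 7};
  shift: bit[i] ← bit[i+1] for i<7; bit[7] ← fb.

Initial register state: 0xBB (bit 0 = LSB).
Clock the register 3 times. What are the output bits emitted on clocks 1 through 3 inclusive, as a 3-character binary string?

reg_0 = 0xBB
clock 1: out=1, reg = 0xDD
clock 2: out=1, reg = 0x6E
clock 3: out=0, reg = 0xB7

110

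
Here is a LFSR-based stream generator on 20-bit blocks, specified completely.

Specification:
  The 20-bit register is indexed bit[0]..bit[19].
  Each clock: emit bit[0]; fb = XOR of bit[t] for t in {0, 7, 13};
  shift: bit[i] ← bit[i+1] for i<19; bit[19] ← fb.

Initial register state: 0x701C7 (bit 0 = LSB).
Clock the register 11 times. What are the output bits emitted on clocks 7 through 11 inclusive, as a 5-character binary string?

11100

reg_0 = 0x701C7
clock 1: out=1, reg = 0x380E3
clock 2: out=1, reg = 0x1C071
clock 3: out=1, reg = 0x8E038
clock 4: out=0, reg = 0xC701C
clock 5: out=0, reg = 0xE380E
clock 6: out=0, reg = 0xF1C07
clock 7: out=1, reg = 0xF8E03
clock 8: out=1, reg = 0xFC701
clock 9: out=1, reg = 0xFE380
clock 10: out=0, reg = 0x7F1C0
clock 11: out=0, reg = 0x3F8E0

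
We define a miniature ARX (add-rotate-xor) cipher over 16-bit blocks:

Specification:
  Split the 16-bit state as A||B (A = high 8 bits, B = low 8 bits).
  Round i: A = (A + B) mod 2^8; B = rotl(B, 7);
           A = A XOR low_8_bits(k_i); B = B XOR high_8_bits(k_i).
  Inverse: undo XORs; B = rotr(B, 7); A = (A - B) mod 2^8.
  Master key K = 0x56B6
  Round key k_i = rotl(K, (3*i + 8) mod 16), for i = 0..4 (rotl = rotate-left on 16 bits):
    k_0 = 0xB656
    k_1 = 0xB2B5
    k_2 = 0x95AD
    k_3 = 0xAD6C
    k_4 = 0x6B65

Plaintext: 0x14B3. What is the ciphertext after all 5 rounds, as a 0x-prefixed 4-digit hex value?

s_0 = plaintext = 0x14B3
s_1 = Round(s_0, k_0) = 0x916F
s_2 = Round(s_1, k_1) = 0xB505
s_3 = Round(s_2, k_2) = 0x1717
s_4 = Round(s_3, k_3) = 0x4226
s_5 = Round(s_4, k_4) = 0x0D78

0x0D78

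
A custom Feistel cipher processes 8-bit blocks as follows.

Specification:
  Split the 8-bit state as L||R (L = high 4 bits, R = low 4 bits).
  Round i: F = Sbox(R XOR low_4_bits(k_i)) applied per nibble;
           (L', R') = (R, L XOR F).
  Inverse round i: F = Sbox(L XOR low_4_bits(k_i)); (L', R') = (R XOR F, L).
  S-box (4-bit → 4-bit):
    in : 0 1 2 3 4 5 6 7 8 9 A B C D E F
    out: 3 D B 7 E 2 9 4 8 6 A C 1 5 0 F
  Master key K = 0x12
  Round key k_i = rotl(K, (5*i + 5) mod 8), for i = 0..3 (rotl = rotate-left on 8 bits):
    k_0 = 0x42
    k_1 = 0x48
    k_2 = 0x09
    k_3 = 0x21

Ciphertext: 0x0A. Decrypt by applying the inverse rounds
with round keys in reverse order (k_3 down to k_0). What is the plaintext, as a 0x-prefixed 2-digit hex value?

s_0 = ciphertext = 0x0A
s_1 = InvRound(s_0, k_3) = 0x70
s_2 = InvRound(s_1, k_2) = 0x07
s_3 = InvRound(s_2, k_1) = 0xF0
s_4 = InvRound(s_3, k_0) = 0x5F

0x5F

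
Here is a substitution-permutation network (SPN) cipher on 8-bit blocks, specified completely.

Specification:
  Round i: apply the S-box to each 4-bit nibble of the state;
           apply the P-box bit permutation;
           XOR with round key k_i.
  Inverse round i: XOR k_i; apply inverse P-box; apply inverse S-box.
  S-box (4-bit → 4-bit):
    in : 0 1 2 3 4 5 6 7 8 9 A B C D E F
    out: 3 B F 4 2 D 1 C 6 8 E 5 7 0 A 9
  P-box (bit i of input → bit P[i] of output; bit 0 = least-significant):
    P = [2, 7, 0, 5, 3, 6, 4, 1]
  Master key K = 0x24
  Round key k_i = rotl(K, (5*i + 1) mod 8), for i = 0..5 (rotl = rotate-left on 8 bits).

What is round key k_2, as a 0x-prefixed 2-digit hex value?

0x21

K = 0x24
k_0 = rotl(K, (5*0+1) mod 8) = rotl(K, 1) = 0x48
k_1 = rotl(K, (5*1+1) mod 8) = rotl(K, 6) = 0x09
k_2 = rotl(K, (5*2+1) mod 8) = rotl(K, 3) = 0x21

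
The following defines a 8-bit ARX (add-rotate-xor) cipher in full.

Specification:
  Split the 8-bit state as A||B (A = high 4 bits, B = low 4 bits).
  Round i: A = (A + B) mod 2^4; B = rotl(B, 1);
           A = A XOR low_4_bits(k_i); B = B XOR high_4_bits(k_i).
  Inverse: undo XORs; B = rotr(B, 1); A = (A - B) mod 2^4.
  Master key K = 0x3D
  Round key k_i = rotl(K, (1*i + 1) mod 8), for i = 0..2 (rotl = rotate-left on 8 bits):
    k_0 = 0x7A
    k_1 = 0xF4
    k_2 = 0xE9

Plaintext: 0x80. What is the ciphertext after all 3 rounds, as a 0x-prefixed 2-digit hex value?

0x7C

s_0 = plaintext = 0x80
s_1 = Round(s_0, k_0) = 0x27
s_2 = Round(s_1, k_1) = 0xD1
s_3 = Round(s_2, k_2) = 0x7C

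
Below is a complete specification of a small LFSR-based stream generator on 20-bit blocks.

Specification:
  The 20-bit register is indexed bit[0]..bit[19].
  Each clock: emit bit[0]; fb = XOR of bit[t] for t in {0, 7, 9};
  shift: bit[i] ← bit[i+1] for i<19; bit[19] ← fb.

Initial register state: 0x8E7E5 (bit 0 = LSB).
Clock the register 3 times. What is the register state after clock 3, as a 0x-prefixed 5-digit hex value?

reg_0 = 0x8E7E5
clock 1: out=1, reg = 0xC73F2
clock 2: out=0, reg = 0x639F9
clock 3: out=1, reg = 0x31CFC

0x31CFC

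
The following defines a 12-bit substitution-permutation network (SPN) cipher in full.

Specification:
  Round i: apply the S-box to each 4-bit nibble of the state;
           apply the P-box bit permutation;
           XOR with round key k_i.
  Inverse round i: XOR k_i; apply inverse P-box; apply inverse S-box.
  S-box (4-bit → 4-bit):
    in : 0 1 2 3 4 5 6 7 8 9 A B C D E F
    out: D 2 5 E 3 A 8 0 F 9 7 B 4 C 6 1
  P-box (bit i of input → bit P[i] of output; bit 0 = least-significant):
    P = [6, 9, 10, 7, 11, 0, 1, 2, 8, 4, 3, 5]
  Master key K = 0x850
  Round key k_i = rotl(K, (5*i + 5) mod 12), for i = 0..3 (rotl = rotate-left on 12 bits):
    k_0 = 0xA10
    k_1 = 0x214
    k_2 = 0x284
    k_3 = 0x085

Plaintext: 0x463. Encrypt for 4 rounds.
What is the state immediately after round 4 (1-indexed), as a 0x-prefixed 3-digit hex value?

s_0 = plaintext = 0x463
s_1 = Round(s_0, k_0) = 0xD84
s_2 = Round(s_1, k_1) = 0x87B
s_3 = Round(s_2, k_2) = 0x17C
s_4 = Round(s_3, k_3) = 0x495

0x495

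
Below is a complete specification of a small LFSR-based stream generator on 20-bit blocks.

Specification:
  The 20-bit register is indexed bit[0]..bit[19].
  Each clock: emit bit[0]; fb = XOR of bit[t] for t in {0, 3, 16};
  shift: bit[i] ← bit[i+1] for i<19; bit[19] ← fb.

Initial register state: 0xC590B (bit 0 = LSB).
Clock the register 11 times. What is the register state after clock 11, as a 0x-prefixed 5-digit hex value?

reg_0 = 0xC590B
clock 1: out=1, reg = 0x62C85
clock 2: out=1, reg = 0xB1642
clock 3: out=0, reg = 0xD8B21
clock 4: out=1, reg = 0x6C590
clock 5: out=0, reg = 0x362C8
clock 6: out=0, reg = 0x1B164
clock 7: out=0, reg = 0x8D8B2
clock 8: out=0, reg = 0x46C59
clock 9: out=1, reg = 0x2362C
clock 10: out=0, reg = 0x91B16
clock 11: out=0, reg = 0xC8D8B

0xC8D8B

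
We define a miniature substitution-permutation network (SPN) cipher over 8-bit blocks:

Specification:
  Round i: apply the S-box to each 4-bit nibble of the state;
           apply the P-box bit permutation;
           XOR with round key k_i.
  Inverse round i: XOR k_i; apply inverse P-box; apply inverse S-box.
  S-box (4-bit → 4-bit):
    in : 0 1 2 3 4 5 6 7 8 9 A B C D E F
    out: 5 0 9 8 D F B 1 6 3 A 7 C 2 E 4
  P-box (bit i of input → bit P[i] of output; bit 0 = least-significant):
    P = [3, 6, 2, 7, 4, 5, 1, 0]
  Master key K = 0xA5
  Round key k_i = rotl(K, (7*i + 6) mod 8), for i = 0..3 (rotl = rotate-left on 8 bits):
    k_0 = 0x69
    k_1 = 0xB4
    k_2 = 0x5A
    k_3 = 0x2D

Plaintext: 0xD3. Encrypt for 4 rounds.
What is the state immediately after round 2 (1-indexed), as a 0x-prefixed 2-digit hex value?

0xFF

s_0 = plaintext = 0xD3
s_1 = Round(s_0, k_0) = 0xC9
s_2 = Round(s_1, k_1) = 0xFF
s_3 = Round(s_2, k_2) = 0x5C
s_4 = Round(s_3, k_3) = 0x9A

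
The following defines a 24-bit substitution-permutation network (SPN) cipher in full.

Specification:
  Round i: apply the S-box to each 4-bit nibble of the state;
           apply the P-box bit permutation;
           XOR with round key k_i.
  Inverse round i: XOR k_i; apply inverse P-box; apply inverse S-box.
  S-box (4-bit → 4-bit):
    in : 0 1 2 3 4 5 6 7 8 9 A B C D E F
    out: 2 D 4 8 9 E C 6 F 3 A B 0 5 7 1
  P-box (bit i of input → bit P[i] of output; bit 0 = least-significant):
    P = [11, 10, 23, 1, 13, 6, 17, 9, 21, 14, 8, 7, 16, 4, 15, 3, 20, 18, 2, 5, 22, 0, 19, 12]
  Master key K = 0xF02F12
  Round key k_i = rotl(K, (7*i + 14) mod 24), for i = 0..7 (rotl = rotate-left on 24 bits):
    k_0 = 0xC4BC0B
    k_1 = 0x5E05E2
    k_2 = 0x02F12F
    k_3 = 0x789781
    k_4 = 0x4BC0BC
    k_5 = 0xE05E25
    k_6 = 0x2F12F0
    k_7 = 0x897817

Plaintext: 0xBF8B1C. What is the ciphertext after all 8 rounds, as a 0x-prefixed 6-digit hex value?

0xA6558D

s_0 = plaintext = 0xBF8B1C
s_1 = Round(s_0, k_0) = 0xB74E92
s_2 = Round(s_1, k_1) = 0xBB74AF
s_3 = Round(s_2, k_2) = 0x766BDE
s_4 = Round(s_3, k_3) = 0xD27B2C
s_5 = Round(s_4, k_4) = 0x210028
s_6 = Round(s_5, k_5) = 0x7A1213
s_7 = Round(s_6, k_6) = 0x20B1DB
s_8 = Round(s_7, k_7) = 0xA6558D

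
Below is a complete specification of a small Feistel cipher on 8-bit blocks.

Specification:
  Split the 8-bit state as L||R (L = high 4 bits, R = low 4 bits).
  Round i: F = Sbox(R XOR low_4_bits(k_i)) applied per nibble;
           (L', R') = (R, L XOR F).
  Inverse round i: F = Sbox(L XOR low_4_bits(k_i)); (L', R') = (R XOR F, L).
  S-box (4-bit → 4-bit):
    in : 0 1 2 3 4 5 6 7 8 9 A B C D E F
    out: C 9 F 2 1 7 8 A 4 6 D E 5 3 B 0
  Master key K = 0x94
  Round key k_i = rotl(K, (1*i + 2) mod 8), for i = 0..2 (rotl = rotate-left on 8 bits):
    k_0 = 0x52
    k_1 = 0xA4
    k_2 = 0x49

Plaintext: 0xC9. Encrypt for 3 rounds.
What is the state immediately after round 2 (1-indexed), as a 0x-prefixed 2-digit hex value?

0x21

s_0 = plaintext = 0xC9
s_1 = Round(s_0, k_0) = 0x92
s_2 = Round(s_1, k_1) = 0x21
s_3 = Round(s_2, k_2) = 0x16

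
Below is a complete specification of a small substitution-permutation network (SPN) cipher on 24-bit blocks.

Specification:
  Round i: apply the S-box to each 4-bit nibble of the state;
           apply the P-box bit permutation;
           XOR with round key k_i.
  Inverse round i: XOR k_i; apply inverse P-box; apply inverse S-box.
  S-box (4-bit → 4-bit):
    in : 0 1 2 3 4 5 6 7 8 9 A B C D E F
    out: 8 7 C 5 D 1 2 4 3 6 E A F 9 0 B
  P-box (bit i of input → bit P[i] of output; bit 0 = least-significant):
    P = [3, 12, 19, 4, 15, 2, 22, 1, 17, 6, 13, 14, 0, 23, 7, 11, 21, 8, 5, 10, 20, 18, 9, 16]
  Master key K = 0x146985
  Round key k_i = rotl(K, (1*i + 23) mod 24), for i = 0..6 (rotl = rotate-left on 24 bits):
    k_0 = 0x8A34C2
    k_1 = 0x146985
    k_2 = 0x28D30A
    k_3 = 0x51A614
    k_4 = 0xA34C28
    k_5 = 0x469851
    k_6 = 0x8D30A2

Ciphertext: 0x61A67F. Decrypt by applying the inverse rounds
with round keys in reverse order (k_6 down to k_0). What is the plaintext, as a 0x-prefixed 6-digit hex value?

s_0 = ciphertext = 0x61A67F
s_1 = InvRound(s_0, k_6) = 0x9D161C
s_2 = InvRound(s_1, k_5) = 0x40F813
s_3 = InvRound(s_2, k_4) = 0x04834F
s_4 = InvRound(s_3, k_3) = 0xFB592D
s_5 = InvRound(s_4, k_2) = 0x47F5CE
s_6 = InvRound(s_5, k_1) = 0xD0D848
s_7 = InvRound(s_6, k_0) = 0x502443

0x502443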